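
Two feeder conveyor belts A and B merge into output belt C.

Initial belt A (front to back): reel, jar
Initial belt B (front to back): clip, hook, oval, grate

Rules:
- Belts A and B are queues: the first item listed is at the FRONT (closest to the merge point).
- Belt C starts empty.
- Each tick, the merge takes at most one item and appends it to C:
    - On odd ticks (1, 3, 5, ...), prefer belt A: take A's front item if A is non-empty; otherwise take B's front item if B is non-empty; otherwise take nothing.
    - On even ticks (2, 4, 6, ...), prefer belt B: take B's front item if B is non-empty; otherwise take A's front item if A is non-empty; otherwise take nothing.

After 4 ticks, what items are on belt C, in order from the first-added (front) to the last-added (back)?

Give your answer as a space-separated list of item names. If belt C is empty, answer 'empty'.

Answer: reel clip jar hook

Derivation:
Tick 1: prefer A, take reel from A; A=[jar] B=[clip,hook,oval,grate] C=[reel]
Tick 2: prefer B, take clip from B; A=[jar] B=[hook,oval,grate] C=[reel,clip]
Tick 3: prefer A, take jar from A; A=[-] B=[hook,oval,grate] C=[reel,clip,jar]
Tick 4: prefer B, take hook from B; A=[-] B=[oval,grate] C=[reel,clip,jar,hook]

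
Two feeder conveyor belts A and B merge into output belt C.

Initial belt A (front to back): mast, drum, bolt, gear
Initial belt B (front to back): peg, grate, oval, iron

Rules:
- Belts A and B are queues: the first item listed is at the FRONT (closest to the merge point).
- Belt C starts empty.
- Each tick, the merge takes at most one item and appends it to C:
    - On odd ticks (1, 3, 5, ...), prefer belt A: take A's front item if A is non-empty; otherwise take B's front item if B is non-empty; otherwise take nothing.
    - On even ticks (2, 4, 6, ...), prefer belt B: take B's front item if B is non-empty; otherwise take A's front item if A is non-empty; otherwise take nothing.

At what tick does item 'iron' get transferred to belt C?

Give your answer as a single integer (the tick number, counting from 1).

Answer: 8

Derivation:
Tick 1: prefer A, take mast from A; A=[drum,bolt,gear] B=[peg,grate,oval,iron] C=[mast]
Tick 2: prefer B, take peg from B; A=[drum,bolt,gear] B=[grate,oval,iron] C=[mast,peg]
Tick 3: prefer A, take drum from A; A=[bolt,gear] B=[grate,oval,iron] C=[mast,peg,drum]
Tick 4: prefer B, take grate from B; A=[bolt,gear] B=[oval,iron] C=[mast,peg,drum,grate]
Tick 5: prefer A, take bolt from A; A=[gear] B=[oval,iron] C=[mast,peg,drum,grate,bolt]
Tick 6: prefer B, take oval from B; A=[gear] B=[iron] C=[mast,peg,drum,grate,bolt,oval]
Tick 7: prefer A, take gear from A; A=[-] B=[iron] C=[mast,peg,drum,grate,bolt,oval,gear]
Tick 8: prefer B, take iron from B; A=[-] B=[-] C=[mast,peg,drum,grate,bolt,oval,gear,iron]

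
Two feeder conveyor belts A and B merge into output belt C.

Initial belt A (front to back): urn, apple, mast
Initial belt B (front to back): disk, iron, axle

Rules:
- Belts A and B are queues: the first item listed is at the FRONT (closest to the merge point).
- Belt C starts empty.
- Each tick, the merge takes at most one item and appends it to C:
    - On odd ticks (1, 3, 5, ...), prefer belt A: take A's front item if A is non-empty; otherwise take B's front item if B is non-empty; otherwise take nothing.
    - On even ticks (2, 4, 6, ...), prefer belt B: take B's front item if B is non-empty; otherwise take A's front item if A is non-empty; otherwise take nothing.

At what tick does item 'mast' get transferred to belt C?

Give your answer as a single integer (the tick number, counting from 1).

Answer: 5

Derivation:
Tick 1: prefer A, take urn from A; A=[apple,mast] B=[disk,iron,axle] C=[urn]
Tick 2: prefer B, take disk from B; A=[apple,mast] B=[iron,axle] C=[urn,disk]
Tick 3: prefer A, take apple from A; A=[mast] B=[iron,axle] C=[urn,disk,apple]
Tick 4: prefer B, take iron from B; A=[mast] B=[axle] C=[urn,disk,apple,iron]
Tick 5: prefer A, take mast from A; A=[-] B=[axle] C=[urn,disk,apple,iron,mast]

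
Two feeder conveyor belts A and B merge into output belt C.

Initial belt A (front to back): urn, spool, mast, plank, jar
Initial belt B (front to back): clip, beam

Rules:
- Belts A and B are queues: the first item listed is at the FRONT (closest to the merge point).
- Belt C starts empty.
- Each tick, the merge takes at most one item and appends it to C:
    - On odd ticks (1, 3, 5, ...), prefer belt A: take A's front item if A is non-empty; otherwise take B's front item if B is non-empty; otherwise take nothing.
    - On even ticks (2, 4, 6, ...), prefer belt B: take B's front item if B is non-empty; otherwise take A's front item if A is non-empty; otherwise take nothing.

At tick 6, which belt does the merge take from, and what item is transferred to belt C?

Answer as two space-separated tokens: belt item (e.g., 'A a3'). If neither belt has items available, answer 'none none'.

Answer: A plank

Derivation:
Tick 1: prefer A, take urn from A; A=[spool,mast,plank,jar] B=[clip,beam] C=[urn]
Tick 2: prefer B, take clip from B; A=[spool,mast,plank,jar] B=[beam] C=[urn,clip]
Tick 3: prefer A, take spool from A; A=[mast,plank,jar] B=[beam] C=[urn,clip,spool]
Tick 4: prefer B, take beam from B; A=[mast,plank,jar] B=[-] C=[urn,clip,spool,beam]
Tick 5: prefer A, take mast from A; A=[plank,jar] B=[-] C=[urn,clip,spool,beam,mast]
Tick 6: prefer B, take plank from A; A=[jar] B=[-] C=[urn,clip,spool,beam,mast,plank]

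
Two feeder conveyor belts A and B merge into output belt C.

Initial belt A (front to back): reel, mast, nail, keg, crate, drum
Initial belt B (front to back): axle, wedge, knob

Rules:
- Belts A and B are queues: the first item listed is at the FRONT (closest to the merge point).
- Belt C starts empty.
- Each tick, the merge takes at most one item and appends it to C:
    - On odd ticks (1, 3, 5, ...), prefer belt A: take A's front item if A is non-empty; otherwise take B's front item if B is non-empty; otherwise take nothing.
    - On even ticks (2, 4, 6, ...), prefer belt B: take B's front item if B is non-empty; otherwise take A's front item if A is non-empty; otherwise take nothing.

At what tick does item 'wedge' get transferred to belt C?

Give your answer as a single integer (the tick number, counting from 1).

Answer: 4

Derivation:
Tick 1: prefer A, take reel from A; A=[mast,nail,keg,crate,drum] B=[axle,wedge,knob] C=[reel]
Tick 2: prefer B, take axle from B; A=[mast,nail,keg,crate,drum] B=[wedge,knob] C=[reel,axle]
Tick 3: prefer A, take mast from A; A=[nail,keg,crate,drum] B=[wedge,knob] C=[reel,axle,mast]
Tick 4: prefer B, take wedge from B; A=[nail,keg,crate,drum] B=[knob] C=[reel,axle,mast,wedge]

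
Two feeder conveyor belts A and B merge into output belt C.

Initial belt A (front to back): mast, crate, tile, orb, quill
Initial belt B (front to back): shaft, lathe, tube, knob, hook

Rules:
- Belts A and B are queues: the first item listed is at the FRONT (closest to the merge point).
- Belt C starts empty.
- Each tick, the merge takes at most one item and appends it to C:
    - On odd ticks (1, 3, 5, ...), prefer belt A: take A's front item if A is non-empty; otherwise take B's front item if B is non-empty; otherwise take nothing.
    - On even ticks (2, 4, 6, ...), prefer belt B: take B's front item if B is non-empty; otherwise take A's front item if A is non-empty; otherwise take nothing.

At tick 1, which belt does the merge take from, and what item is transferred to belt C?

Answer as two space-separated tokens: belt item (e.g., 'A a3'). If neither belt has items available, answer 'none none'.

Answer: A mast

Derivation:
Tick 1: prefer A, take mast from A; A=[crate,tile,orb,quill] B=[shaft,lathe,tube,knob,hook] C=[mast]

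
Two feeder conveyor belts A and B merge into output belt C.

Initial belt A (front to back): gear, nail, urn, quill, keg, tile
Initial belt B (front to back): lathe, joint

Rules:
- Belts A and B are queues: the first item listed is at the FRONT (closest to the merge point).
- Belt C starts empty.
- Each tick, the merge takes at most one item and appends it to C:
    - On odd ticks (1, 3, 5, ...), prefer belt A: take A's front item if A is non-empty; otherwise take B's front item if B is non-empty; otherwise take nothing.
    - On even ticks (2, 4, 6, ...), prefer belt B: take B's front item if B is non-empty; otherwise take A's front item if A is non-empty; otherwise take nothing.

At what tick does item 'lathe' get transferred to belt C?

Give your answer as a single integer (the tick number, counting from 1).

Answer: 2

Derivation:
Tick 1: prefer A, take gear from A; A=[nail,urn,quill,keg,tile] B=[lathe,joint] C=[gear]
Tick 2: prefer B, take lathe from B; A=[nail,urn,quill,keg,tile] B=[joint] C=[gear,lathe]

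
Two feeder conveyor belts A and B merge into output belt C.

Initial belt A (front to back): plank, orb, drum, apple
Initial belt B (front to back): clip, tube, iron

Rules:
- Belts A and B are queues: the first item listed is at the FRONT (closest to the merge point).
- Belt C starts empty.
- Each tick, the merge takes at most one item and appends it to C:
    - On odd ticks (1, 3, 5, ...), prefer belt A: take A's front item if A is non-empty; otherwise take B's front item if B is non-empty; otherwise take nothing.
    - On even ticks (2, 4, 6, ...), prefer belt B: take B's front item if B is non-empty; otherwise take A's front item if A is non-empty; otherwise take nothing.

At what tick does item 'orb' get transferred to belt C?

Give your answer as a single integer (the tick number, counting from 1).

Answer: 3

Derivation:
Tick 1: prefer A, take plank from A; A=[orb,drum,apple] B=[clip,tube,iron] C=[plank]
Tick 2: prefer B, take clip from B; A=[orb,drum,apple] B=[tube,iron] C=[plank,clip]
Tick 3: prefer A, take orb from A; A=[drum,apple] B=[tube,iron] C=[plank,clip,orb]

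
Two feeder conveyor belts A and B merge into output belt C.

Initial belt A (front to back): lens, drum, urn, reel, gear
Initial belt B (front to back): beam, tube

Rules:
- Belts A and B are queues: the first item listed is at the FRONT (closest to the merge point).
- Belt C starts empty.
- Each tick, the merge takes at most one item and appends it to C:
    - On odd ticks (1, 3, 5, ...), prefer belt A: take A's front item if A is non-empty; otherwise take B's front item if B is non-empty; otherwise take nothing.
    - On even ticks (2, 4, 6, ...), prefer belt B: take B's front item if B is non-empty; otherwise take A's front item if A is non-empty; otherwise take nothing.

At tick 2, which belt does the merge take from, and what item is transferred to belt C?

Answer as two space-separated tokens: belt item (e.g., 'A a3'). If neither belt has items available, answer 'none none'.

Answer: B beam

Derivation:
Tick 1: prefer A, take lens from A; A=[drum,urn,reel,gear] B=[beam,tube] C=[lens]
Tick 2: prefer B, take beam from B; A=[drum,urn,reel,gear] B=[tube] C=[lens,beam]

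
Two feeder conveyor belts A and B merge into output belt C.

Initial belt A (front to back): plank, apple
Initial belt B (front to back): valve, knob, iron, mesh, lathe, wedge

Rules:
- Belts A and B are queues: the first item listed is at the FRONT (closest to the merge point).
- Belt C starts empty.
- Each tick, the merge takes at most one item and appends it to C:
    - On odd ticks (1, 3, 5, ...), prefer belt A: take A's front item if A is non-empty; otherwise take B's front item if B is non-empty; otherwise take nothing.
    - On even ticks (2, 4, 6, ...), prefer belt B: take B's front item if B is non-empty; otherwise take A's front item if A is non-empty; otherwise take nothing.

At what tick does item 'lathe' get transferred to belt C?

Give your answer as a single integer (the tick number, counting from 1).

Answer: 7

Derivation:
Tick 1: prefer A, take plank from A; A=[apple] B=[valve,knob,iron,mesh,lathe,wedge] C=[plank]
Tick 2: prefer B, take valve from B; A=[apple] B=[knob,iron,mesh,lathe,wedge] C=[plank,valve]
Tick 3: prefer A, take apple from A; A=[-] B=[knob,iron,mesh,lathe,wedge] C=[plank,valve,apple]
Tick 4: prefer B, take knob from B; A=[-] B=[iron,mesh,lathe,wedge] C=[plank,valve,apple,knob]
Tick 5: prefer A, take iron from B; A=[-] B=[mesh,lathe,wedge] C=[plank,valve,apple,knob,iron]
Tick 6: prefer B, take mesh from B; A=[-] B=[lathe,wedge] C=[plank,valve,apple,knob,iron,mesh]
Tick 7: prefer A, take lathe from B; A=[-] B=[wedge] C=[plank,valve,apple,knob,iron,mesh,lathe]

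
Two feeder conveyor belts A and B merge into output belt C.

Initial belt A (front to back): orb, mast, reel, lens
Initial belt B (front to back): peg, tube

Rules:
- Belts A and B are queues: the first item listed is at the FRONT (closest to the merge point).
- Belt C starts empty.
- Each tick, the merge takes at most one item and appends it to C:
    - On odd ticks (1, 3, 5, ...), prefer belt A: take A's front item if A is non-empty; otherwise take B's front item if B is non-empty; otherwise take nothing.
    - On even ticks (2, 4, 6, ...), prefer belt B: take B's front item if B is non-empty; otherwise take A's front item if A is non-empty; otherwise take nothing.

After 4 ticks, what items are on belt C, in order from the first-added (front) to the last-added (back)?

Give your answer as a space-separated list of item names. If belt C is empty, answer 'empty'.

Answer: orb peg mast tube

Derivation:
Tick 1: prefer A, take orb from A; A=[mast,reel,lens] B=[peg,tube] C=[orb]
Tick 2: prefer B, take peg from B; A=[mast,reel,lens] B=[tube] C=[orb,peg]
Tick 3: prefer A, take mast from A; A=[reel,lens] B=[tube] C=[orb,peg,mast]
Tick 4: prefer B, take tube from B; A=[reel,lens] B=[-] C=[orb,peg,mast,tube]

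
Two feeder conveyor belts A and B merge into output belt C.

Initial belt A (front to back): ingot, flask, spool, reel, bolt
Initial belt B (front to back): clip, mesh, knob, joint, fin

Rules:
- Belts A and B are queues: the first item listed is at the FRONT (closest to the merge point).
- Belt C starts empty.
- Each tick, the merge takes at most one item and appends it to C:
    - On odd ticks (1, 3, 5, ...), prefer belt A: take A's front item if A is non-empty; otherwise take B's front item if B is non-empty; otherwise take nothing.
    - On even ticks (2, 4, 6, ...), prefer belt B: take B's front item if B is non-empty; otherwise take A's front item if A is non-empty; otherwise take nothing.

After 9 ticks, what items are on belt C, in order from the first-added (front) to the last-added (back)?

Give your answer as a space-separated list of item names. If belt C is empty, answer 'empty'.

Answer: ingot clip flask mesh spool knob reel joint bolt

Derivation:
Tick 1: prefer A, take ingot from A; A=[flask,spool,reel,bolt] B=[clip,mesh,knob,joint,fin] C=[ingot]
Tick 2: prefer B, take clip from B; A=[flask,spool,reel,bolt] B=[mesh,knob,joint,fin] C=[ingot,clip]
Tick 3: prefer A, take flask from A; A=[spool,reel,bolt] B=[mesh,knob,joint,fin] C=[ingot,clip,flask]
Tick 4: prefer B, take mesh from B; A=[spool,reel,bolt] B=[knob,joint,fin] C=[ingot,clip,flask,mesh]
Tick 5: prefer A, take spool from A; A=[reel,bolt] B=[knob,joint,fin] C=[ingot,clip,flask,mesh,spool]
Tick 6: prefer B, take knob from B; A=[reel,bolt] B=[joint,fin] C=[ingot,clip,flask,mesh,spool,knob]
Tick 7: prefer A, take reel from A; A=[bolt] B=[joint,fin] C=[ingot,clip,flask,mesh,spool,knob,reel]
Tick 8: prefer B, take joint from B; A=[bolt] B=[fin] C=[ingot,clip,flask,mesh,spool,knob,reel,joint]
Tick 9: prefer A, take bolt from A; A=[-] B=[fin] C=[ingot,clip,flask,mesh,spool,knob,reel,joint,bolt]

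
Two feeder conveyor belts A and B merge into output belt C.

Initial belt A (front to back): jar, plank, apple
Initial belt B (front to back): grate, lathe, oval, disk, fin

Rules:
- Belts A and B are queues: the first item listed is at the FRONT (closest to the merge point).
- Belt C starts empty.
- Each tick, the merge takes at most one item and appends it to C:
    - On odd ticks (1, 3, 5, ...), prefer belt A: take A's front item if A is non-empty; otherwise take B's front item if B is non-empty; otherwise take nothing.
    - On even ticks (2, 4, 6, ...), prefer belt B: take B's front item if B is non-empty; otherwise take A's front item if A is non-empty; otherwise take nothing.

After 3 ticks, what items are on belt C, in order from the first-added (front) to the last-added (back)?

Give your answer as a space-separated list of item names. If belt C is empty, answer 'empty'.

Tick 1: prefer A, take jar from A; A=[plank,apple] B=[grate,lathe,oval,disk,fin] C=[jar]
Tick 2: prefer B, take grate from B; A=[plank,apple] B=[lathe,oval,disk,fin] C=[jar,grate]
Tick 3: prefer A, take plank from A; A=[apple] B=[lathe,oval,disk,fin] C=[jar,grate,plank]

Answer: jar grate plank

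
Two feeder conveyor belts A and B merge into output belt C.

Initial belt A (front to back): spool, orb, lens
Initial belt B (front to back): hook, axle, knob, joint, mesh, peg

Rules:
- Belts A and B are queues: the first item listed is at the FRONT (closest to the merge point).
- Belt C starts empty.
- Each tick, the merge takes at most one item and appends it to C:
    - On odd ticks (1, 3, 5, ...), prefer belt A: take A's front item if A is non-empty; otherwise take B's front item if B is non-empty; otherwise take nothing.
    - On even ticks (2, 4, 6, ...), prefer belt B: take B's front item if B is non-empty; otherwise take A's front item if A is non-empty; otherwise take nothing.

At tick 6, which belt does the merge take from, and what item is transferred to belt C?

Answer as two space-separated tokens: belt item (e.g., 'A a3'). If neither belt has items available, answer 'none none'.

Tick 1: prefer A, take spool from A; A=[orb,lens] B=[hook,axle,knob,joint,mesh,peg] C=[spool]
Tick 2: prefer B, take hook from B; A=[orb,lens] B=[axle,knob,joint,mesh,peg] C=[spool,hook]
Tick 3: prefer A, take orb from A; A=[lens] B=[axle,knob,joint,mesh,peg] C=[spool,hook,orb]
Tick 4: prefer B, take axle from B; A=[lens] B=[knob,joint,mesh,peg] C=[spool,hook,orb,axle]
Tick 5: prefer A, take lens from A; A=[-] B=[knob,joint,mesh,peg] C=[spool,hook,orb,axle,lens]
Tick 6: prefer B, take knob from B; A=[-] B=[joint,mesh,peg] C=[spool,hook,orb,axle,lens,knob]

Answer: B knob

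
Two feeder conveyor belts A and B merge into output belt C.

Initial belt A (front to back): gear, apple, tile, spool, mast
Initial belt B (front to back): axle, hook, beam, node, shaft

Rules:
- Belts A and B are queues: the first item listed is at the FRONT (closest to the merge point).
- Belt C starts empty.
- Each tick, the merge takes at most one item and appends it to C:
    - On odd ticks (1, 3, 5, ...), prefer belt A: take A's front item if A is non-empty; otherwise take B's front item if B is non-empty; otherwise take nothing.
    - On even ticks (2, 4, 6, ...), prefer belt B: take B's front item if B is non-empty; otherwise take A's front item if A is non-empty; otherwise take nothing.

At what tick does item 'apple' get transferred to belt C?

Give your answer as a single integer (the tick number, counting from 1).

Tick 1: prefer A, take gear from A; A=[apple,tile,spool,mast] B=[axle,hook,beam,node,shaft] C=[gear]
Tick 2: prefer B, take axle from B; A=[apple,tile,spool,mast] B=[hook,beam,node,shaft] C=[gear,axle]
Tick 3: prefer A, take apple from A; A=[tile,spool,mast] B=[hook,beam,node,shaft] C=[gear,axle,apple]

Answer: 3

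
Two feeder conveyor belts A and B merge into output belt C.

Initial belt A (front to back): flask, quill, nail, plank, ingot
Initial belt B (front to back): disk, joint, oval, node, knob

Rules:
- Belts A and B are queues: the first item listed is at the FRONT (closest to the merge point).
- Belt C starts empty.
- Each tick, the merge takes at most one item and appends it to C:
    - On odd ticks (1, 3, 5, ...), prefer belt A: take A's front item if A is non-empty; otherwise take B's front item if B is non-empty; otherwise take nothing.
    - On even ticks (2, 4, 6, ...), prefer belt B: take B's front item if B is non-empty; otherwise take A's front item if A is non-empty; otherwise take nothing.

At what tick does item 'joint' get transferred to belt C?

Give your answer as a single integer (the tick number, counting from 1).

Tick 1: prefer A, take flask from A; A=[quill,nail,plank,ingot] B=[disk,joint,oval,node,knob] C=[flask]
Tick 2: prefer B, take disk from B; A=[quill,nail,plank,ingot] B=[joint,oval,node,knob] C=[flask,disk]
Tick 3: prefer A, take quill from A; A=[nail,plank,ingot] B=[joint,oval,node,knob] C=[flask,disk,quill]
Tick 4: prefer B, take joint from B; A=[nail,plank,ingot] B=[oval,node,knob] C=[flask,disk,quill,joint]

Answer: 4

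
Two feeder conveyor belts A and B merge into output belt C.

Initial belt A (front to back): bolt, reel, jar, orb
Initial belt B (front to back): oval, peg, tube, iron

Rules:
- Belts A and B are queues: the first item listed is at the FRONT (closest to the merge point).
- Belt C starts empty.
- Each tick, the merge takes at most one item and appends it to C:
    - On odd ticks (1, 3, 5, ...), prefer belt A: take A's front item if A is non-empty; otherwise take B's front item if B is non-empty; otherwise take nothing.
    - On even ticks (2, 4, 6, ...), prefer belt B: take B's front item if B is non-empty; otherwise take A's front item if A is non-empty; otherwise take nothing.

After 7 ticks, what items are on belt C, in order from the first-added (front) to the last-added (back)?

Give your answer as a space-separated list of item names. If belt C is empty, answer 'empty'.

Tick 1: prefer A, take bolt from A; A=[reel,jar,orb] B=[oval,peg,tube,iron] C=[bolt]
Tick 2: prefer B, take oval from B; A=[reel,jar,orb] B=[peg,tube,iron] C=[bolt,oval]
Tick 3: prefer A, take reel from A; A=[jar,orb] B=[peg,tube,iron] C=[bolt,oval,reel]
Tick 4: prefer B, take peg from B; A=[jar,orb] B=[tube,iron] C=[bolt,oval,reel,peg]
Tick 5: prefer A, take jar from A; A=[orb] B=[tube,iron] C=[bolt,oval,reel,peg,jar]
Tick 6: prefer B, take tube from B; A=[orb] B=[iron] C=[bolt,oval,reel,peg,jar,tube]
Tick 7: prefer A, take orb from A; A=[-] B=[iron] C=[bolt,oval,reel,peg,jar,tube,orb]

Answer: bolt oval reel peg jar tube orb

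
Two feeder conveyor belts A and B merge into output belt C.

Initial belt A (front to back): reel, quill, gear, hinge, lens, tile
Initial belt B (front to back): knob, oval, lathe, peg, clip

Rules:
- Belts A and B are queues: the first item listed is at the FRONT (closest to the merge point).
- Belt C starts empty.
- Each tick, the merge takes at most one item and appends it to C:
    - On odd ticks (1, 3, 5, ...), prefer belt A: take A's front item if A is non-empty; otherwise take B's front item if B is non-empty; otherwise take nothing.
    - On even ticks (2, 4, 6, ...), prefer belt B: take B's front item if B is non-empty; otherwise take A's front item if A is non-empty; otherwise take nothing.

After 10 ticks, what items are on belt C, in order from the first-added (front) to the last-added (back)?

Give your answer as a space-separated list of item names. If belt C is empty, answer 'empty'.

Answer: reel knob quill oval gear lathe hinge peg lens clip

Derivation:
Tick 1: prefer A, take reel from A; A=[quill,gear,hinge,lens,tile] B=[knob,oval,lathe,peg,clip] C=[reel]
Tick 2: prefer B, take knob from B; A=[quill,gear,hinge,lens,tile] B=[oval,lathe,peg,clip] C=[reel,knob]
Tick 3: prefer A, take quill from A; A=[gear,hinge,lens,tile] B=[oval,lathe,peg,clip] C=[reel,knob,quill]
Tick 4: prefer B, take oval from B; A=[gear,hinge,lens,tile] B=[lathe,peg,clip] C=[reel,knob,quill,oval]
Tick 5: prefer A, take gear from A; A=[hinge,lens,tile] B=[lathe,peg,clip] C=[reel,knob,quill,oval,gear]
Tick 6: prefer B, take lathe from B; A=[hinge,lens,tile] B=[peg,clip] C=[reel,knob,quill,oval,gear,lathe]
Tick 7: prefer A, take hinge from A; A=[lens,tile] B=[peg,clip] C=[reel,knob,quill,oval,gear,lathe,hinge]
Tick 8: prefer B, take peg from B; A=[lens,tile] B=[clip] C=[reel,knob,quill,oval,gear,lathe,hinge,peg]
Tick 9: prefer A, take lens from A; A=[tile] B=[clip] C=[reel,knob,quill,oval,gear,lathe,hinge,peg,lens]
Tick 10: prefer B, take clip from B; A=[tile] B=[-] C=[reel,knob,quill,oval,gear,lathe,hinge,peg,lens,clip]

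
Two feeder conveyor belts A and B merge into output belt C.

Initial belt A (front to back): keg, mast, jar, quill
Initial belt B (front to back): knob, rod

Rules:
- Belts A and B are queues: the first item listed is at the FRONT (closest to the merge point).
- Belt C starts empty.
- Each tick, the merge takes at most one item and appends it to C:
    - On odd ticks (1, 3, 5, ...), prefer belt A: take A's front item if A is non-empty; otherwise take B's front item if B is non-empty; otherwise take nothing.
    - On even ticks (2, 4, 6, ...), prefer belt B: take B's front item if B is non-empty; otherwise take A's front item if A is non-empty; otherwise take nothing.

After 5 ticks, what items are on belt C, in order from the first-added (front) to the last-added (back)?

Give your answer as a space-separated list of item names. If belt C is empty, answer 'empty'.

Tick 1: prefer A, take keg from A; A=[mast,jar,quill] B=[knob,rod] C=[keg]
Tick 2: prefer B, take knob from B; A=[mast,jar,quill] B=[rod] C=[keg,knob]
Tick 3: prefer A, take mast from A; A=[jar,quill] B=[rod] C=[keg,knob,mast]
Tick 4: prefer B, take rod from B; A=[jar,quill] B=[-] C=[keg,knob,mast,rod]
Tick 5: prefer A, take jar from A; A=[quill] B=[-] C=[keg,knob,mast,rod,jar]

Answer: keg knob mast rod jar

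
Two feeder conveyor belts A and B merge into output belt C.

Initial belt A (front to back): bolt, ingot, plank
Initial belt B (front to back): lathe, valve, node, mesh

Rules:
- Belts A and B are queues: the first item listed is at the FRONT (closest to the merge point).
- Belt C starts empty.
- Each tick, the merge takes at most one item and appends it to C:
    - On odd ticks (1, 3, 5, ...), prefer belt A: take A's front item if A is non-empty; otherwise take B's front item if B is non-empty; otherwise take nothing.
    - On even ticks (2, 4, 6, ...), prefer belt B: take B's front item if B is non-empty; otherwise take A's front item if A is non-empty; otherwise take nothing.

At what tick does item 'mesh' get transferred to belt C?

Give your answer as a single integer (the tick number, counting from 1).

Tick 1: prefer A, take bolt from A; A=[ingot,plank] B=[lathe,valve,node,mesh] C=[bolt]
Tick 2: prefer B, take lathe from B; A=[ingot,plank] B=[valve,node,mesh] C=[bolt,lathe]
Tick 3: prefer A, take ingot from A; A=[plank] B=[valve,node,mesh] C=[bolt,lathe,ingot]
Tick 4: prefer B, take valve from B; A=[plank] B=[node,mesh] C=[bolt,lathe,ingot,valve]
Tick 5: prefer A, take plank from A; A=[-] B=[node,mesh] C=[bolt,lathe,ingot,valve,plank]
Tick 6: prefer B, take node from B; A=[-] B=[mesh] C=[bolt,lathe,ingot,valve,plank,node]
Tick 7: prefer A, take mesh from B; A=[-] B=[-] C=[bolt,lathe,ingot,valve,plank,node,mesh]

Answer: 7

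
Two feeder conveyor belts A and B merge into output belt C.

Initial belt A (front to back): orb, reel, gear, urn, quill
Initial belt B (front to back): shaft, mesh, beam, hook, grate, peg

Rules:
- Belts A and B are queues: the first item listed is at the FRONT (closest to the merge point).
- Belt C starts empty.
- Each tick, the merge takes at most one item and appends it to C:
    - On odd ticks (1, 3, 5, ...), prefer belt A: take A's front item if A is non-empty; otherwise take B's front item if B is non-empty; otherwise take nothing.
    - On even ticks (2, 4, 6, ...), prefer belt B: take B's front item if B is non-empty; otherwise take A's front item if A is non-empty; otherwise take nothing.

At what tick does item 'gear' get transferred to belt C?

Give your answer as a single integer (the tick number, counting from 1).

Tick 1: prefer A, take orb from A; A=[reel,gear,urn,quill] B=[shaft,mesh,beam,hook,grate,peg] C=[orb]
Tick 2: prefer B, take shaft from B; A=[reel,gear,urn,quill] B=[mesh,beam,hook,grate,peg] C=[orb,shaft]
Tick 3: prefer A, take reel from A; A=[gear,urn,quill] B=[mesh,beam,hook,grate,peg] C=[orb,shaft,reel]
Tick 4: prefer B, take mesh from B; A=[gear,urn,quill] B=[beam,hook,grate,peg] C=[orb,shaft,reel,mesh]
Tick 5: prefer A, take gear from A; A=[urn,quill] B=[beam,hook,grate,peg] C=[orb,shaft,reel,mesh,gear]

Answer: 5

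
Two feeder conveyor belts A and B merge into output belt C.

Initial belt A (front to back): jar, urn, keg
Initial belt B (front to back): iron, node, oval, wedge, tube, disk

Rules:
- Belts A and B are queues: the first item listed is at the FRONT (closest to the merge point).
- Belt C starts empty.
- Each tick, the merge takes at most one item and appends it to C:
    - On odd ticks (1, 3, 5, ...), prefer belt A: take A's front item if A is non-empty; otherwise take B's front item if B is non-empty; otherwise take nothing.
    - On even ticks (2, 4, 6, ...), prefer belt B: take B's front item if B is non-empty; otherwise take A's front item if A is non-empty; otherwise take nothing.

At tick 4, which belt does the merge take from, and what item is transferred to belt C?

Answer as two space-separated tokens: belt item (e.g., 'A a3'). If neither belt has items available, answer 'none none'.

Tick 1: prefer A, take jar from A; A=[urn,keg] B=[iron,node,oval,wedge,tube,disk] C=[jar]
Tick 2: prefer B, take iron from B; A=[urn,keg] B=[node,oval,wedge,tube,disk] C=[jar,iron]
Tick 3: prefer A, take urn from A; A=[keg] B=[node,oval,wedge,tube,disk] C=[jar,iron,urn]
Tick 4: prefer B, take node from B; A=[keg] B=[oval,wedge,tube,disk] C=[jar,iron,urn,node]

Answer: B node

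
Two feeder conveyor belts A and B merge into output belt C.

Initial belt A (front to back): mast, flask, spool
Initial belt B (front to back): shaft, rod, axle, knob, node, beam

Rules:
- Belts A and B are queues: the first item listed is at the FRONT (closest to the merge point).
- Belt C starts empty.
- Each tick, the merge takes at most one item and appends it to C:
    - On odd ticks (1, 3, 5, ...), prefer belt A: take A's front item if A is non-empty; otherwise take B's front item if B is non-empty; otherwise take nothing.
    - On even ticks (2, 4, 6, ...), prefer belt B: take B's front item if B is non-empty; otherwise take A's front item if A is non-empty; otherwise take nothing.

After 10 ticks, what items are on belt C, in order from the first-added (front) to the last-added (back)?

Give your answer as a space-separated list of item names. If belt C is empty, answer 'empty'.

Answer: mast shaft flask rod spool axle knob node beam

Derivation:
Tick 1: prefer A, take mast from A; A=[flask,spool] B=[shaft,rod,axle,knob,node,beam] C=[mast]
Tick 2: prefer B, take shaft from B; A=[flask,spool] B=[rod,axle,knob,node,beam] C=[mast,shaft]
Tick 3: prefer A, take flask from A; A=[spool] B=[rod,axle,knob,node,beam] C=[mast,shaft,flask]
Tick 4: prefer B, take rod from B; A=[spool] B=[axle,knob,node,beam] C=[mast,shaft,flask,rod]
Tick 5: prefer A, take spool from A; A=[-] B=[axle,knob,node,beam] C=[mast,shaft,flask,rod,spool]
Tick 6: prefer B, take axle from B; A=[-] B=[knob,node,beam] C=[mast,shaft,flask,rod,spool,axle]
Tick 7: prefer A, take knob from B; A=[-] B=[node,beam] C=[mast,shaft,flask,rod,spool,axle,knob]
Tick 8: prefer B, take node from B; A=[-] B=[beam] C=[mast,shaft,flask,rod,spool,axle,knob,node]
Tick 9: prefer A, take beam from B; A=[-] B=[-] C=[mast,shaft,flask,rod,spool,axle,knob,node,beam]
Tick 10: prefer B, both empty, nothing taken; A=[-] B=[-] C=[mast,shaft,flask,rod,spool,axle,knob,node,beam]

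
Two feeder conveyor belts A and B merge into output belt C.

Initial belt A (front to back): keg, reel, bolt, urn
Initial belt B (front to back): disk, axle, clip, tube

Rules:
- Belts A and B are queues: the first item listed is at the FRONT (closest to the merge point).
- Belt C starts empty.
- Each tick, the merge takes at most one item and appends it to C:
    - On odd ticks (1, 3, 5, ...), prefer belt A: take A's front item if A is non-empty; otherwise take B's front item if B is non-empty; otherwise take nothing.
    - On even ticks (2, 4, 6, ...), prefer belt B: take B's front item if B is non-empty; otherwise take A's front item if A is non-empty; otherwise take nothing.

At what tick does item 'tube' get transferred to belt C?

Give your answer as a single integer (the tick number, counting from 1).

Tick 1: prefer A, take keg from A; A=[reel,bolt,urn] B=[disk,axle,clip,tube] C=[keg]
Tick 2: prefer B, take disk from B; A=[reel,bolt,urn] B=[axle,clip,tube] C=[keg,disk]
Tick 3: prefer A, take reel from A; A=[bolt,urn] B=[axle,clip,tube] C=[keg,disk,reel]
Tick 4: prefer B, take axle from B; A=[bolt,urn] B=[clip,tube] C=[keg,disk,reel,axle]
Tick 5: prefer A, take bolt from A; A=[urn] B=[clip,tube] C=[keg,disk,reel,axle,bolt]
Tick 6: prefer B, take clip from B; A=[urn] B=[tube] C=[keg,disk,reel,axle,bolt,clip]
Tick 7: prefer A, take urn from A; A=[-] B=[tube] C=[keg,disk,reel,axle,bolt,clip,urn]
Tick 8: prefer B, take tube from B; A=[-] B=[-] C=[keg,disk,reel,axle,bolt,clip,urn,tube]

Answer: 8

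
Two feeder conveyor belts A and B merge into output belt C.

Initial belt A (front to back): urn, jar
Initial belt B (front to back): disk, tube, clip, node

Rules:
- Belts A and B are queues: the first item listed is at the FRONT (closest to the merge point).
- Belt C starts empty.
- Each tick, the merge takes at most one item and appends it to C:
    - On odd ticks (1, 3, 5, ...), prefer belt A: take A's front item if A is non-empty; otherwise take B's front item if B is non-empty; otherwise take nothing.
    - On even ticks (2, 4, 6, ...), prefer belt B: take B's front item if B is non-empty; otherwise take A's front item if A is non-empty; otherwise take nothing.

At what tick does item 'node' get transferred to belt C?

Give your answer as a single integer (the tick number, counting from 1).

Answer: 6

Derivation:
Tick 1: prefer A, take urn from A; A=[jar] B=[disk,tube,clip,node] C=[urn]
Tick 2: prefer B, take disk from B; A=[jar] B=[tube,clip,node] C=[urn,disk]
Tick 3: prefer A, take jar from A; A=[-] B=[tube,clip,node] C=[urn,disk,jar]
Tick 4: prefer B, take tube from B; A=[-] B=[clip,node] C=[urn,disk,jar,tube]
Tick 5: prefer A, take clip from B; A=[-] B=[node] C=[urn,disk,jar,tube,clip]
Tick 6: prefer B, take node from B; A=[-] B=[-] C=[urn,disk,jar,tube,clip,node]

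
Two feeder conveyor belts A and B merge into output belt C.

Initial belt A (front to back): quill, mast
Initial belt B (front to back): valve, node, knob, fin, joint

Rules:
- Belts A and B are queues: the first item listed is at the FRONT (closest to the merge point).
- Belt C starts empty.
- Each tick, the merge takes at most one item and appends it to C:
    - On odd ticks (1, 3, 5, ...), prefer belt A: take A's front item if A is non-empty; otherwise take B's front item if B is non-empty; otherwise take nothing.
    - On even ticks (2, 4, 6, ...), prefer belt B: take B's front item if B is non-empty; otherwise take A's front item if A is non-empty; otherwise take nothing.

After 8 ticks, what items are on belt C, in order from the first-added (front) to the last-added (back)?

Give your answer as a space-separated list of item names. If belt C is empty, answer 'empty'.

Tick 1: prefer A, take quill from A; A=[mast] B=[valve,node,knob,fin,joint] C=[quill]
Tick 2: prefer B, take valve from B; A=[mast] B=[node,knob,fin,joint] C=[quill,valve]
Tick 3: prefer A, take mast from A; A=[-] B=[node,knob,fin,joint] C=[quill,valve,mast]
Tick 4: prefer B, take node from B; A=[-] B=[knob,fin,joint] C=[quill,valve,mast,node]
Tick 5: prefer A, take knob from B; A=[-] B=[fin,joint] C=[quill,valve,mast,node,knob]
Tick 6: prefer B, take fin from B; A=[-] B=[joint] C=[quill,valve,mast,node,knob,fin]
Tick 7: prefer A, take joint from B; A=[-] B=[-] C=[quill,valve,mast,node,knob,fin,joint]
Tick 8: prefer B, both empty, nothing taken; A=[-] B=[-] C=[quill,valve,mast,node,knob,fin,joint]

Answer: quill valve mast node knob fin joint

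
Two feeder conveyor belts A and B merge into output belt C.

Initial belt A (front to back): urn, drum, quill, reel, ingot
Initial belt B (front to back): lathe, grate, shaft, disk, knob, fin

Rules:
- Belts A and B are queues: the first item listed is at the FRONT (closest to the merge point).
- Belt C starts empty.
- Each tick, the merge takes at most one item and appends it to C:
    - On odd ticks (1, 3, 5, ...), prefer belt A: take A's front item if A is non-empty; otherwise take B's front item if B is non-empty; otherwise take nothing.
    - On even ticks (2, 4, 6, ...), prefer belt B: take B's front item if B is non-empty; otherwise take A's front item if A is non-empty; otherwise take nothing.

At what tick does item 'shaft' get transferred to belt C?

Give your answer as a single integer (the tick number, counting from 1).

Answer: 6

Derivation:
Tick 1: prefer A, take urn from A; A=[drum,quill,reel,ingot] B=[lathe,grate,shaft,disk,knob,fin] C=[urn]
Tick 2: prefer B, take lathe from B; A=[drum,quill,reel,ingot] B=[grate,shaft,disk,knob,fin] C=[urn,lathe]
Tick 3: prefer A, take drum from A; A=[quill,reel,ingot] B=[grate,shaft,disk,knob,fin] C=[urn,lathe,drum]
Tick 4: prefer B, take grate from B; A=[quill,reel,ingot] B=[shaft,disk,knob,fin] C=[urn,lathe,drum,grate]
Tick 5: prefer A, take quill from A; A=[reel,ingot] B=[shaft,disk,knob,fin] C=[urn,lathe,drum,grate,quill]
Tick 6: prefer B, take shaft from B; A=[reel,ingot] B=[disk,knob,fin] C=[urn,lathe,drum,grate,quill,shaft]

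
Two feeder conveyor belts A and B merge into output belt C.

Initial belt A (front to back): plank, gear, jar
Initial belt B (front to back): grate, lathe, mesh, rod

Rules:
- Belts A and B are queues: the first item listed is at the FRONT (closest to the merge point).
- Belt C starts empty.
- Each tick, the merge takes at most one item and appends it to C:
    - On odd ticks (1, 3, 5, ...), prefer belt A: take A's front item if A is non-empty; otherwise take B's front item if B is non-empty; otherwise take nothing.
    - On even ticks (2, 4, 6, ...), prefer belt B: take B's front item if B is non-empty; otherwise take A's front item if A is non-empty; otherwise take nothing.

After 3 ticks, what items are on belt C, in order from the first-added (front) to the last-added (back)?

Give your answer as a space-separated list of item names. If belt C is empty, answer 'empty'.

Tick 1: prefer A, take plank from A; A=[gear,jar] B=[grate,lathe,mesh,rod] C=[plank]
Tick 2: prefer B, take grate from B; A=[gear,jar] B=[lathe,mesh,rod] C=[plank,grate]
Tick 3: prefer A, take gear from A; A=[jar] B=[lathe,mesh,rod] C=[plank,grate,gear]

Answer: plank grate gear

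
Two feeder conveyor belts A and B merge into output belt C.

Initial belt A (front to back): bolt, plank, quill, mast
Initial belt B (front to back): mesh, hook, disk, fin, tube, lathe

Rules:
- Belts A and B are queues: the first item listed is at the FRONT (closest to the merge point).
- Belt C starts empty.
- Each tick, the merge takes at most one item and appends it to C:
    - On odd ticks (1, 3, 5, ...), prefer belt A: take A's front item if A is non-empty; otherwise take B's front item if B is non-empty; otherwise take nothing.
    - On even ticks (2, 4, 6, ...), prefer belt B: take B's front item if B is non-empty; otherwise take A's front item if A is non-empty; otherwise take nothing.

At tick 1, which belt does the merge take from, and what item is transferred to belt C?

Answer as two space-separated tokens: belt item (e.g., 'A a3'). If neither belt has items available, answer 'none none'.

Answer: A bolt

Derivation:
Tick 1: prefer A, take bolt from A; A=[plank,quill,mast] B=[mesh,hook,disk,fin,tube,lathe] C=[bolt]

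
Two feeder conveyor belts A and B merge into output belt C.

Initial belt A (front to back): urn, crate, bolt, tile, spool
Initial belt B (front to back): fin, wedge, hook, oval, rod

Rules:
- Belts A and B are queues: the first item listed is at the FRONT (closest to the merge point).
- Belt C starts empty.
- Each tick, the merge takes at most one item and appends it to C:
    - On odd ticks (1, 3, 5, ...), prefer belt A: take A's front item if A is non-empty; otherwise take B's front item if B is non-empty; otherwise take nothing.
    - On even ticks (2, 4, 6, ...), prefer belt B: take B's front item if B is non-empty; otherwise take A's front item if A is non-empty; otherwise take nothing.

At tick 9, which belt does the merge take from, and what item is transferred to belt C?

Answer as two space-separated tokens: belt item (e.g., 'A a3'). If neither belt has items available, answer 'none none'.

Tick 1: prefer A, take urn from A; A=[crate,bolt,tile,spool] B=[fin,wedge,hook,oval,rod] C=[urn]
Tick 2: prefer B, take fin from B; A=[crate,bolt,tile,spool] B=[wedge,hook,oval,rod] C=[urn,fin]
Tick 3: prefer A, take crate from A; A=[bolt,tile,spool] B=[wedge,hook,oval,rod] C=[urn,fin,crate]
Tick 4: prefer B, take wedge from B; A=[bolt,tile,spool] B=[hook,oval,rod] C=[urn,fin,crate,wedge]
Tick 5: prefer A, take bolt from A; A=[tile,spool] B=[hook,oval,rod] C=[urn,fin,crate,wedge,bolt]
Tick 6: prefer B, take hook from B; A=[tile,spool] B=[oval,rod] C=[urn,fin,crate,wedge,bolt,hook]
Tick 7: prefer A, take tile from A; A=[spool] B=[oval,rod] C=[urn,fin,crate,wedge,bolt,hook,tile]
Tick 8: prefer B, take oval from B; A=[spool] B=[rod] C=[urn,fin,crate,wedge,bolt,hook,tile,oval]
Tick 9: prefer A, take spool from A; A=[-] B=[rod] C=[urn,fin,crate,wedge,bolt,hook,tile,oval,spool]

Answer: A spool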